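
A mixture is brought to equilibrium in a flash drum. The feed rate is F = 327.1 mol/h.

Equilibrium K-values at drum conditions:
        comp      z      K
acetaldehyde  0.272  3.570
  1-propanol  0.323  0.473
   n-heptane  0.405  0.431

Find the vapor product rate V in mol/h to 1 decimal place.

V = 69.0 mol/h

Material balance + equilibrium reduce to Σ zᵢ(Kᵢ−1)/(1+β(Kᵢ−1)) = 0.
g(0) = ΣzᵢKᵢ − 1 = 0.298 and g(1) = 1 − Σzᵢ/Kᵢ = -0.699, so a root lies in (0, 1).
Newton iteration, β⁰ = 0.5:
  β = 0.500: g = -0.2473, g' = -0.766 → β = 0.177
  β = 0.177: g = 0.0365, g' = -1.120 → β = 0.210
  β = 0.210: g = 0.0013, g' = -1.041 → β = 0.211
Converged at β = 0.211.
Then V = β·F = 0.2109·327.1 = 69.0 mol/h and L = F − V = 258.1 mol/h.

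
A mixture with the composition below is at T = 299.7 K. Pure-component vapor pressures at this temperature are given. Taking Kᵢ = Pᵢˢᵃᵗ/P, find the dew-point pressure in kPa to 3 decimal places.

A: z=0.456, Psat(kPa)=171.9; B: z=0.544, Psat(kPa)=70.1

Pdew = 96.033 kPa

At the dew point ψ → 1, so Σzᵢ/Kᵢ = 1 with Kᵢ = Pᵢˢᵃᵗ/P ⇒ 1/P = Σzᵢ/Pᵢˢᵃᵗ.
1/P = 0.456/171.9 + 0.544/70.1 = 0.010413 ⇒ P = 96.033 kPa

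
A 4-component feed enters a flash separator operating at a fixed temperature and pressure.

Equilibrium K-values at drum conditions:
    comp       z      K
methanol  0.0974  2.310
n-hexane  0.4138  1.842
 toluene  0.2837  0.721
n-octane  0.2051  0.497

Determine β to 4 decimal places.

Rachford–Rice: g(β) = Σ zᵢ(Kᵢ−1)/(1+β(Kᵢ−1)) = 0.
g(0) = ΣzᵢKᵢ − 1 = 0.2937 and g(1) = 1 − Σzᵢ/Kᵢ = -0.0730, so a root lies in (0, 1).
Iterate (Newton) starting at β = 0.41:
  β = 0.4100: g = 0.12267, g' = -0.3434 → β = 0.7672
  β = 0.7672: g = 0.00660, g' = -0.3232 → β = 0.7877
  β = 0.7877: g = -0.00002, g' = -0.3251 → β = 0.7876
Converged at β = 0.7876.

β = 0.7876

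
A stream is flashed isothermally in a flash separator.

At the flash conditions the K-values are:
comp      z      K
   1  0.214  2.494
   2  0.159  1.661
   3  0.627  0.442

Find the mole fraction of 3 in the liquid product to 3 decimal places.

x_3 = 0.668

Iterate (Newton) starting at ψ = 0.56:
  ψ = 0.560: g = -0.2581, g' = -0.592 → ψ = 0.124
  ψ = 0.124: g = -0.0088, g' = -0.625 → ψ = 0.110
Converged at ψ = 0.110.
Compositions from xᵢ = zᵢ/(1+ψ(Kᵢ−1)), yᵢ = Kᵢxᵢ:
  1: x = 0.184, y = 0.459
  2: x = 0.148, y = 0.246
  3: x = 0.668, y = 0.295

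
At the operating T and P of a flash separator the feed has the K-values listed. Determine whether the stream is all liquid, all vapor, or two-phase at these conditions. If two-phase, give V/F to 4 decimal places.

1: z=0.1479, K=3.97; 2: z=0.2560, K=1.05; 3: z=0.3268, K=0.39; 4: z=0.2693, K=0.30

ΣzᵢKᵢ = 1.0642; Σzᵢ/Kᵢ = 2.0167.
Both exceed 1, so a two-phase solution exists.
Rachford–Rice: g(ψ) = Σ zᵢ(Kᵢ−1)/(1+ψ(Kᵢ−1)) = 0.
Newton–Raphson from ψ = 0.52:
  ψ = 0.5200: g = -0.40324, g' = -0.7892 → ψ = 0.0090
  ψ = 0.0090: g = 0.05041, g' = -1.4945 → ψ = 0.0428
  ψ = 0.0428: g = 0.00351, g' = -1.2962 → ψ = 0.0455
Converged at ψ = 0.0455.

two-phase, V/F = 0.0455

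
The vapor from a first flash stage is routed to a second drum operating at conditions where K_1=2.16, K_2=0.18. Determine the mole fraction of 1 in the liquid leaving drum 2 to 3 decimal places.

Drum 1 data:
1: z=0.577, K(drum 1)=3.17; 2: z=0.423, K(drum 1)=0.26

x_1 (drum 2) = 0.414

Drum 1:
Binary case is linear: z₁(K₁−1)(1+ψ₁(K₂−1)) + z₂(K₂−1)(1+ψ₁(K₁−1)) = 0
⇒ ψ₁ = [z₁(K₁−1)+z₂(K₂−1)] / [−(K₁−1)(K₂−1)] = 0.9391/1.6058 = 0.585
Drum-1 compositions:
  1: x = 0.254, y = 0.806
  2: x = 0.746, y = 0.194
Drum-2 feed = drum-1 vapor: z₂ = (0.8061, 0.1939).
Drum 2:
Newton iteration, ψ₂⁰ = 0.42:
  ψ₂ = 0.420: g = 0.3863, g' = -0.794 → ψ₂ = 0.907
  ψ₂ = 0.907: g = -0.1639, g' = -2.238 → ψ₂ = 0.833
  ψ₂ = 0.833: g = -0.0267, g' = -1.581 → ψ₂ = 0.817
  ψ₂ = 0.817: g = -0.0009, g' = -1.480 → ψ₂ = 0.816
Converged at ψ₂ = 0.816.
  1: x = 0.414, y = 0.895
  2: x = 0.586, y = 0.105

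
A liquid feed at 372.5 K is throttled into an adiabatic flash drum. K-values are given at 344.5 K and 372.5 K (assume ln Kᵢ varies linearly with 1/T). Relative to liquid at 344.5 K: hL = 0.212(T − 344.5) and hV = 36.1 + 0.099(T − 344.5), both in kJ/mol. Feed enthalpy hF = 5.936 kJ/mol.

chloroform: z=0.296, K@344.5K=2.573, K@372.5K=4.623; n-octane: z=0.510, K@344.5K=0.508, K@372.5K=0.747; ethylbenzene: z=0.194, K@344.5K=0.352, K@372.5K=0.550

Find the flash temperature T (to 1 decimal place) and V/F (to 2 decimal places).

T = 346.6 K, V/F = 0.15

Adiabatic flash: solve Rachford–Rice at each trial T, then check hF = ψ·hV(T) + (1−ψ)·hL(T).
  T = 344.5 K: K = (2.573, 0.508, 0.352), RR gives ψ = 0.105, H_out = 3.797 kJ/mol
  T = 372.5 K: K = (4.623, 0.747, 0.550), RR gives ψ = 0.744, H_out = 30.441 kJ/mol
  T = 358.5 K: K = (3.489, 0.621, 0.444), RR gives ψ = 0.404, H_out = 16.897 kJ/mol
  T = 351.5 K: K = (3.005, 0.563, 0.396), RR gives ψ = 0.259, H_out = 10.640 kJ/mol
  T = 348.0 K: K = (2.783, 0.535, 0.374), RR gives ψ = 0.185, H_out = 7.341 kJ/mol
  T = 346.2 K: K = (2.673, 0.521, 0.362), RR gives ψ = 0.145, H_out = 5.556 kJ/mol
Linear interpolation between T = 346.2 (H_out = 5.556) and T = 348.0 (H_out = 7.341) on hF = 5.936 gives T ≈ 346.6 K, at which ψ = 0.15.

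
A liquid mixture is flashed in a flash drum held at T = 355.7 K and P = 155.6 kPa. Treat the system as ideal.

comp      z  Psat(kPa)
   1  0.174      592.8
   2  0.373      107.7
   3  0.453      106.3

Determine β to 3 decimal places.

Raoult's law: Kᵢ = Pᵢˢᵃᵗ/P = Pᵢˢᵃᵗ/155.6.
  K_1 = 592.8/155.6 = 3.80977, K_2 = 107.7/155.6 = 0.69216, K_3 = 106.3/155.6 = 0.68316
Iterate (Newton) starting at β = 0.5:
  β = 0.500: g = -0.1030, g' = -0.351 → β = 0.207
  β = 0.207: g = 0.0330, g' = -0.642 → β = 0.258
  β = 0.258: g = 0.0023, g' = -0.557 → β = 0.262
Converged at β = 0.262.

β = 0.262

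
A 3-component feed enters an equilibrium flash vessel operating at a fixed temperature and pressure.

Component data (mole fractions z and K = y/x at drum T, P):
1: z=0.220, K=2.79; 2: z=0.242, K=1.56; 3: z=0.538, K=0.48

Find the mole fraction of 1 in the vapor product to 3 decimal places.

Material balance + equilibrium reduce to Σ zᵢ(Kᵢ−1)/(1+V/F(Kᵢ−1)) = 0.
Check two-phase: ΣzᵢKᵢ = 1.250 > 1 and Σzᵢ/Kᵢ = 1.355 > 1, so g(0) = 0.250 > 0 and g(1) = -0.355 < 0.
Newton iteration, V/F⁰ = 0.5:
  V/F = 0.500: g = -0.0644, g' = -0.508 → V/F = 0.373
  V/F = 0.373: g = 0.0010, g' = -0.529 → V/F = 0.375
Converged at V/F = 0.375.
Compositions from xᵢ = zᵢ/(1+V/F(Kᵢ−1)), yᵢ = Kᵢxᵢ:
  1: x = 0.132, y = 0.367
  2: x = 0.200, y = 0.312
  3: x = 0.668, y = 0.321

y_1 = 0.367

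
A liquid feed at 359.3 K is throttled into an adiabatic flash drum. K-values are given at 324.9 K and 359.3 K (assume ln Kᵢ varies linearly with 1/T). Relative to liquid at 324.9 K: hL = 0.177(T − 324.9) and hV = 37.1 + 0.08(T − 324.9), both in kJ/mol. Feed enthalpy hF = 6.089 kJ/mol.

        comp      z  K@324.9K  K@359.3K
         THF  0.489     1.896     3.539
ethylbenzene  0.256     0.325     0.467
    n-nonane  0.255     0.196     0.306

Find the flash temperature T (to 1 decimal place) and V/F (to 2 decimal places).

T = 327.4 K, V/F = 0.15

Adiabatic flash: solve Rachford–Rice at each trial T, then check hF = ψ·hV(T) + (1−ψ)·hL(T).
  T = 324.9 K: K = (1.896, 0.325, 0.196), RR gives ψ = 0.091, H_out = 3.365 kJ/mol
  T = 359.3 K: K = (3.539, 0.467, 0.306), RR gives ψ = 0.588, H_out = 25.953 kJ/mol
  T = 342.1 K: K = (2.631, 0.393, 0.248), RR gives ψ = 0.403, H_out = 17.336 kJ/mol
  T = 333.5 K: K = (2.243, 0.358, 0.221), RR gives ψ = 0.276, H_out = 11.527 kJ/mol
  T = 329.2 K: K = (2.065, 0.341, 0.208), RR gives ψ = 0.194, H_out = 7.860 kJ/mol
  T = 327.0 K: K = (1.977, 0.333, 0.202), RR gives ψ = 0.144, H_out = 5.686 kJ/mol
Linear interpolation between T = 327.0 (H_out = 5.686) and T = 329.2 (H_out = 7.860) on hF = 6.089 gives T ≈ 327.4 K, at which ψ = 0.15.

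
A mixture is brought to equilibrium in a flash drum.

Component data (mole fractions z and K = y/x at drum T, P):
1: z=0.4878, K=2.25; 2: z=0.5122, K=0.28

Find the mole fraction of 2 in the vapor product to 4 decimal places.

y_2 = 0.1777

Let ψ = V/F and solve Σ zᵢ(Kᵢ−1)/(1+ψ(Kᵢ−1)) = 0.
Check two-phase: ΣzᵢKᵢ = 1.2410 > 1 and Σzᵢ/Kᵢ = 2.0461 > 1, so g(0) = 0.2410 > 0 and g(1) = -1.0461 < 0.
Binary case is linear: z₁(K₁−1)(1+ψ(K₂−1)) + z₂(K₂−1)(1+ψ(K₁−1)) = 0
⇒ ψ = [z₁(K₁−1)+z₂(K₂−1)] / [−(K₁−1)(K₂−1)] = 0.24097/0.90000 = 0.2677
Compositions from xᵢ = zᵢ/(1+ψ(Kᵢ−1)), yᵢ = Kᵢxᵢ:
  1: x = 0.3655, y = 0.8223
  2: x = 0.6345, y = 0.1777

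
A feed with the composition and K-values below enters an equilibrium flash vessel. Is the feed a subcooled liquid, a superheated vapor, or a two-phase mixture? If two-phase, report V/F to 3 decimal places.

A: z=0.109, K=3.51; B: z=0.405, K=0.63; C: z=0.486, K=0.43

ΣzᵢKᵢ = 0.847; Σzᵢ/Kᵢ = 1.804.
Since ΣzᵢKᵢ < 1 the mixture is below its bubble point — single liquid phase.

subcooled liquid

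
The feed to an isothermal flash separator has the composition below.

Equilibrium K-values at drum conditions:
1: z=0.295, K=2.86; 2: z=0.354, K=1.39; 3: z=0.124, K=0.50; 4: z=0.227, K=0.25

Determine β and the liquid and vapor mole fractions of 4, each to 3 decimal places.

β = 0.563, x_4 = 0.393, y_4 = 0.098

Newton iteration, β⁰ = 0.43:
  β = 0.430: g = 0.0928, g' = -0.683 → β = 0.566
  β = 0.566: g = -0.0018, g' = -0.724 → β = 0.563
Converged at β = 0.563.
Compositions from xᵢ = zᵢ/(1+β(Kᵢ−1)), yᵢ = Kᵢxᵢ:
  1: x = 0.144, y = 0.412
  2: x = 0.290, y = 0.403
  3: x = 0.173, y = 0.086
  4: x = 0.393, y = 0.098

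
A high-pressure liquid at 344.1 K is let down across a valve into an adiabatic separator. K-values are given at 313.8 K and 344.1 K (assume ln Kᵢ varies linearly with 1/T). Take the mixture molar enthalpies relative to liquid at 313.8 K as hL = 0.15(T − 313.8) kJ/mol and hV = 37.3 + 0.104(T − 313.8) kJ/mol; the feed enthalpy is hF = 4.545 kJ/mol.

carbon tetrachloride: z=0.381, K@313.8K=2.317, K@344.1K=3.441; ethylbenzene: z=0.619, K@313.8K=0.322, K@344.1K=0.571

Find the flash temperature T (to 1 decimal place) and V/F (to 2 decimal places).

T = 315.2 K, V/F = 0.12

Adiabatic flash: solve Rachford–Rice at each trial T, then check hF = ψ·hV(T) + (1−ψ)·hL(T).
  T = 313.8 K: K = (2.317, 0.322), RR gives ψ = 0.092, H_out = 3.429 kJ/mol
  T = 344.1 K: K = (3.441, 0.571), RR gives ψ = 0.635, H_out = 27.328 kJ/mol
  T = 329.0 K: K = (2.851, 0.435), RR gives ψ = 0.340, H_out = 14.719 kJ/mol
  T = 321.4 K: K = (2.577, 0.376), RR gives ψ = 0.218, H_out = 9.177 kJ/mol
  T = 317.6 K: K = (2.445, 0.348), RR gives ψ = 0.156, H_out = 6.362 kJ/mol
  T = 315.7 K: K = (2.380, 0.335), RR gives ψ = 0.124, H_out = 4.915 kJ/mol
Linear interpolation between T = 313.8 (H_out = 3.429) and T = 315.7 (H_out = 4.915) on hF = 4.545 gives T ≈ 315.2 K, at which ψ = 0.12.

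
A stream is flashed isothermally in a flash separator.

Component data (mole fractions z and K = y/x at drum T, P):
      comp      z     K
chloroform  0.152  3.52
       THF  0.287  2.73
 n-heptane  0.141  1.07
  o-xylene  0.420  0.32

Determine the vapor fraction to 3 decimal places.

Material balance + equilibrium reduce to Σ zᵢ(Kᵢ−1)/(1+ψ(Kᵢ−1)) = 0.
Check two-phase: ΣzᵢKᵢ = 1.604 > 1 and Σzᵢ/Kᵢ = 1.593 > 1, so g(0) = 0.604 > 0 and g(1) = -0.593 < 0.
Newton iteration, ψ⁰ = 0.49:
  ψ = 0.490: g = 0.0213, g' = -0.882 → ψ = 0.514
Converged at ψ = 0.514.

ψ = 0.514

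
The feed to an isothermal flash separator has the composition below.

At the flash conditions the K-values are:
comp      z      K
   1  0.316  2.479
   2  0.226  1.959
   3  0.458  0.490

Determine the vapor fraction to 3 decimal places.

ψ = 0.693

Rachford–Rice: g(ψ) = Σ zᵢ(Kᵢ−1)/(1+ψ(Kᵢ−1)) = 0.
g(0) = ΣzᵢKᵢ − 1 = 0.451 and g(1) = 1 − Σzᵢ/Kᵢ = -0.178, so a root lies in (0, 1).
Newton iteration, ψ⁰ = 0.5:
  ψ = 0.500: g = 0.1016, g' = -0.538 → ψ = 0.689
  ψ = 0.689: g = 0.0019, g' = -0.528 → ψ = 0.693
Converged at ψ = 0.693.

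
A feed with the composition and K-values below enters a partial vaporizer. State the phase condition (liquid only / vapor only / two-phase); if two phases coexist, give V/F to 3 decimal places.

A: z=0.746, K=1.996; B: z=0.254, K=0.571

ΣzᵢKᵢ = 1.634; Σzᵢ/Kᵢ = 0.819.
Since Σzᵢ/Kᵢ < 1 the mixture is above its dew point — single vapor phase.

vapor only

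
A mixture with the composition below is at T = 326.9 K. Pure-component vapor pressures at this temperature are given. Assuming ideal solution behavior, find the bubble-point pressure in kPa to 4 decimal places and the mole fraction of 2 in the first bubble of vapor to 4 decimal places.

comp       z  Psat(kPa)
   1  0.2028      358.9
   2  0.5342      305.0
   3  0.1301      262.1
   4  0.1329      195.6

At the bubble point ψ → 0, so ΣzᵢKᵢ = 1 with Kᵢ = Pᵢˢᵃᵗ/P ⇒ P = ΣzᵢPᵢˢᵃᵗ.
P = 0.2028·358.9 + 0.5342·305.0 + 0.1301·262.1 + 0.1329·195.6 = 295.8104 kPa
yᵢ = zᵢPᵢˢᵃᵗ/P ⇒ y_2 = 0.5342·305.0/295.8104 = 0.5508

Pbub = 295.8104 kPa, y_2 = 0.5508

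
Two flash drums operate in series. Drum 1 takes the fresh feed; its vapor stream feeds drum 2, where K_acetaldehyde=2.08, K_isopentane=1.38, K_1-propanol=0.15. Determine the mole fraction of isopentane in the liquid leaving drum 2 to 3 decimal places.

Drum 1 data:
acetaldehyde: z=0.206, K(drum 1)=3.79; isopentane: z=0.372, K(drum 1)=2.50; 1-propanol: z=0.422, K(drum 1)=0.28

Drum 1:
Material balance + equilibrium reduce to Σ zᵢ(Kᵢ−1)/(1+ψ₁(Kᵢ−1)) = 0.
Feasibility: ΣzᵢKᵢ = 1.829, Σzᵢ/Kᵢ = 1.710 — both > 1, two phases present.
Newton iteration, ψ₁⁰ = 0.64:
  ψ₁ = 0.640: g = -0.0725, g' = -1.177 → ψ₁ = 0.578
  ψ₁ = 0.578: g = -0.0020, g' = -1.117 → ψ₁ = 0.577
Converged at ψ₁ = 0.577.
Drum-1 compositions:
  acetaldehyde: x = 0.079, y = 0.299
  isopentane: x = 0.199, y = 0.499
  1-propanol: x = 0.722, y = 0.202
Drum-2 feed = drum-1 vapor: z₂ = (0.2993, 0.4987, 0.2020).
Drum 2:
Material balance + equilibrium reduce to Σ zᵢ(Kᵢ−1)/(1+ψ₂(Kᵢ−1)) = 0.
Feasibility: ΣzᵢKᵢ = 1.341, Σzᵢ/Kᵢ = 1.852 — both > 1, two phases present.
Newton iteration, ψ₂⁰ = 0.5:
  ψ₂ = 0.500: g = 0.0705, g' = -0.640 → ψ₂ = 0.610
  ψ₂ = 0.610: g = -0.0081, g' = -0.804 → ψ₂ = 0.600
Converged at ψ₂ = 0.600.
  acetaldehyde: x = 0.182, y = 0.378
  isopentane: x = 0.406, y = 0.560
  1-propanol: x = 0.412, y = 0.062

x_isopentane (drum 2) = 0.406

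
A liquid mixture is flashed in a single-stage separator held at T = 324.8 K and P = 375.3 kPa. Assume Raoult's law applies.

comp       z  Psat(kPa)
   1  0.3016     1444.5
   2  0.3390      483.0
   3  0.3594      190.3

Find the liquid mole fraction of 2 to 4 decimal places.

x_2 = 0.2694

Raoult's law: Kᵢ = Pᵢˢᵃᵗ/P = Pᵢˢᵃᵗ/375.3.
  K_1 = 1444.5/375.3 = 3.848921, K_2 = 483.0/375.3 = 1.286970, K_3 = 190.3/375.3 = 0.507061
Material balance + equilibrium reduce to Σ zᵢ(Kᵢ−1)/(1+β(Kᵢ−1)) = 0.
Check two-phase: ΣzᵢKᵢ = 1.7794 > 1 and Σzᵢ/Kᵢ = 1.0506 > 1, so g(0) = 0.7794 > 0 and g(1) = -0.0506 < 0.
Newton iteration, β⁰ = 0.37:
  β = 0.3700: g = 0.28956, g' = -0.7336 → β = 0.7647
  β = 0.7647: g = 0.06575, g' = -0.4860 → β = 0.9000
  β = 0.9000: g = -0.00003, g' = -0.4925 → β = 0.8999
Converged at β = 0.8999.
Compositions from xᵢ = zᵢ/(1+β(Kᵢ−1)), yᵢ = Kᵢxᵢ:
  1: x = 0.0846, y = 0.3257
  2: x = 0.2694, y = 0.3467
  3: x = 0.6460, y = 0.3275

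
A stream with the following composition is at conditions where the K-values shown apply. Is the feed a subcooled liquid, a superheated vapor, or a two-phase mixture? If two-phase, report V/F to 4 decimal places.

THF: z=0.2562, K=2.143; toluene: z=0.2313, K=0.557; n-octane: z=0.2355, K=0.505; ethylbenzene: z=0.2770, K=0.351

ΣzᵢKᵢ = 0.8940; Σzᵢ/Kᵢ = 1.7903.
Since ΣzᵢKᵢ < 1 the mixture is below its bubble point — single liquid phase.

subcooled liquid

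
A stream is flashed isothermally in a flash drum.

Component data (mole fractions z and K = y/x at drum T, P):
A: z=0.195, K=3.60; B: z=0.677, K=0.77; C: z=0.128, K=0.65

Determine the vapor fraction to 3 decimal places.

Rachford–Rice: g(ψ) = Σ zᵢ(Kᵢ−1)/(1+ψ(Kᵢ−1)) = 0.
Check two-phase: ΣzᵢKᵢ = 1.306 > 1 and Σzᵢ/Kᵢ = 1.130 > 1, so g(0) = 0.306 > 0 and g(1) = -0.130 < 0.
Iterate (Newton) starting at ψ = 0.64:
  ψ = 0.640: g = -0.0500, g' = -0.261 → ψ = 0.448
  ψ = 0.448: g = 0.0073, g' = -0.348 → ψ = 0.470
Converged at ψ = 0.470.

ψ = 0.470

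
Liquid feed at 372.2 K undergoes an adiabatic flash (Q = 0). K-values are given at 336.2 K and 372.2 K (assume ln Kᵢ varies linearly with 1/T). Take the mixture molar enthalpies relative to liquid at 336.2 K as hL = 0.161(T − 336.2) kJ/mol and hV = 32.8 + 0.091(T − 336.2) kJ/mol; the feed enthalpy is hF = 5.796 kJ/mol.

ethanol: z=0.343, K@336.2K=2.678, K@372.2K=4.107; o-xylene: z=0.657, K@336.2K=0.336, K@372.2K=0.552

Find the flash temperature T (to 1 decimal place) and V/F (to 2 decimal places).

Adiabatic flash: solve Rachford–Rice at each trial T, then check hF = ψ·hV(T) + (1−ψ)·hL(T).
  T = 336.2 K: K = (2.678, 0.336), RR gives ψ = 0.125, H_out = 4.101 kJ/mol
  T = 372.2 K: K = (4.107, 0.552), RR gives ψ = 0.554, H_out = 22.576 kJ/mol
  T = 354.2 K: K = (3.353, 0.436), RR gives ψ = 0.329, H_out = 13.276 kJ/mol
  T = 345.2 K: K = (3.005, 0.384), RR gives ψ = 0.229, H_out = 8.824 kJ/mol
  T = 340.7 K: K = (2.839, 0.360), RR gives ψ = 0.178, H_out = 6.517 kJ/mol
  T = 338.4 K: K = (2.756, 0.347), RR gives ψ = 0.151, H_out = 5.299 kJ/mol
Linear interpolation between T = 338.4 (H_out = 5.299) and T = 340.7 (H_out = 6.517) on hF = 5.796 gives T ≈ 339.3 K, at which ψ = 0.16.

T = 339.3 K, V/F = 0.16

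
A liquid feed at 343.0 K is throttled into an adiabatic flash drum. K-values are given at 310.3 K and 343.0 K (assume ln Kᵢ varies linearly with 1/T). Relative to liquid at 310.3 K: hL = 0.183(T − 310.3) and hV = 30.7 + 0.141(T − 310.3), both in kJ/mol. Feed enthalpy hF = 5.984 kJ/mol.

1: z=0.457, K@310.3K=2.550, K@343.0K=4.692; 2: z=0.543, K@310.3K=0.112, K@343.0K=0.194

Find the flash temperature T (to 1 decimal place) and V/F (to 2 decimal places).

T = 312.0 K, V/F = 0.19

Adiabatic flash: solve Rachford–Rice at each trial T, then check hF = ψ·hV(T) + (1−ψ)·hL(T).
  T = 310.3 K: K = (2.550, 0.112), RR gives ψ = 0.164, H_out = 5.045 kJ/mol
  T = 343.0 K: K = (4.692, 0.194), RR gives ψ = 0.420, H_out = 18.299 kJ/mol
  T = 326.6 K: K = (3.509, 0.149), RR gives ψ = 0.321, H_out = 12.612 kJ/mol
  T = 318.5 K: K = (3.006, 0.130), RR gives ψ = 0.255, H_out = 9.229 kJ/mol
  T = 314.4 K: K = (2.772, 0.121), RR gives ψ = 0.213, H_out = 7.262 kJ/mol
  T = 312.4 K: K = (2.662, 0.116), RR gives ψ = 0.191, H_out = 6.216 kJ/mol
Linear interpolation between T = 310.3 (H_out = 5.045) and T = 312.4 (H_out = 6.216) on hF = 5.984 gives T ≈ 312.0 K, at which ψ = 0.19.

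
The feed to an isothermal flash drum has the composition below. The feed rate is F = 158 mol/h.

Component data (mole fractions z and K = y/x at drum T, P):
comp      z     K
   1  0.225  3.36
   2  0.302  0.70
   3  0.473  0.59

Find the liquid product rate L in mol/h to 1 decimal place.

L = 113.3 mol/h

Iterate (Newton) starting at V/F = 0.44:
  V/F = 0.440: g = -0.0805, g' = -0.456 → V/F = 0.263
  V/F = 0.263: g = 0.0116, g' = -0.608 → V/F = 0.283
Converged at V/F = 0.283.
Then V = V/F·F = 0.2830·158 = 44.7 mol/h and L = F − V = 113.3 mol/h.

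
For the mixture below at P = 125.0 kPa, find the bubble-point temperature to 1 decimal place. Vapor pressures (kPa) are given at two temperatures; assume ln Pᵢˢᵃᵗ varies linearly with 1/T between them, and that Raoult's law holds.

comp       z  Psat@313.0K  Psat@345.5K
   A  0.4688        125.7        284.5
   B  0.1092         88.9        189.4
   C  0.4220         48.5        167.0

Bubble-point temperature: ΣzᵢPᵢˢᵃᵗ(T) = P. Interpolate ln Pᵢˢᵃᵗ = aᵢ + bᵢ/T.
  T = 313.0 K: ΣzᵢPᵢˢᵃᵗ = 89.10 kPa
  T = 345.5 K: ΣzᵢPᵢˢᵃᵗ = 224.53 kPa
  T = 329.2 K: ΣzᵢPᵢˢᵃᵗ = 143.85 kPa
  T = 321.1 K: ΣzᵢPᵢˢᵃᵗ = 113.76 kPa
  T = 325.1 K: ΣzᵢPᵢˢᵃᵗ = 127.89 kPa
  T = 323.1 K: ΣzᵢPᵢˢᵃᵗ = 120.65 kPa
Interpolating between 323.1 K and 325.1 K gives T ≈ 324.3 K.

T = 324.3 K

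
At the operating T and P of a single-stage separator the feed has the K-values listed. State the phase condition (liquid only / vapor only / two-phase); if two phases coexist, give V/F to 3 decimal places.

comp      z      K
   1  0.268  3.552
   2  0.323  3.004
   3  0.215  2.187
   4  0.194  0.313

vapor only

ΣzᵢKᵢ = 2.453; Σzᵢ/Kᵢ = 0.901.
Since Σzᵢ/Kᵢ < 1 the mixture is above its dew point — single vapor phase.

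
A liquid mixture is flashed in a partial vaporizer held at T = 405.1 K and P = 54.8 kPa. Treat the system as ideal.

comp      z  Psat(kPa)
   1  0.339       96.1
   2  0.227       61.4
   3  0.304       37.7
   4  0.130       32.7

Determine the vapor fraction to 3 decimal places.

ψ = 0.689

Raoult's law: Kᵢ = Pᵢˢᵃᵗ/P = Pᵢˢᵃᵗ/54.8.
  K_1 = 96.1/54.8 = 1.75365, K_2 = 61.4/54.8 = 1.12044, K_3 = 37.7/54.8 = 0.68796, K_4 = 32.7/54.8 = 0.59672
Material balance + equilibrium reduce to Σ zᵢ(Kᵢ−1)/(1+ψ(Kᵢ−1)) = 0.
g(0) = ΣzᵢKᵢ − 1 = 0.136 and g(1) = 1 − Σzᵢ/Kᵢ = -0.056, so a root lies in (0, 1).
Newton–Raphson from ψ = 0.5:
  ψ = 0.500: g = 0.0333, g' = -0.179 → ψ = 0.686
  ψ = 0.686: g = 0.0005, g' = -0.175 → ψ = 0.689
Converged at ψ = 0.689.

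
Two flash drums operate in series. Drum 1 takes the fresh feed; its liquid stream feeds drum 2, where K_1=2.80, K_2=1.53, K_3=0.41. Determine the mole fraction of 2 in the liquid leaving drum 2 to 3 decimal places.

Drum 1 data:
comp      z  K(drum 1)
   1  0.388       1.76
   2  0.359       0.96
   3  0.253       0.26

Drum 1:
Let ψ₁ = V/F and solve Σ zᵢ(Kᵢ−1)/(1+ψ₁(Kᵢ−1)) = 0.
g(0) = ΣzᵢKᵢ − 1 = 0.093 and g(1) = 1 − Σzᵢ/Kᵢ = -0.567, so a root lies in (0, 1).
Newton iteration, ψ₁⁰ = 0.36:
  ψ₁ = 0.360: g = -0.0382, g' = -0.396 → ψ₁ = 0.263
  ψ₁ = 0.263: g = -0.0014, g' = -0.370 → ψ₁ = 0.260
Converged at ψ₁ = 0.260.
Drum-1 compositions:
  1: x = 0.324, y = 0.570
  2: x = 0.363, y = 0.348
  3: x = 0.313, y = 0.081
Drum-2 feed = drum-1 liquid: z₂ = (0.3240, 0.3628, 0.3132).
Drum 2:
Let ψ₂ = V/F and solve Σ zᵢ(Kᵢ−1)/(1+ψ₂(Kᵢ−1)) = 0.
Feasibility: ΣzᵢKᵢ = 1.591, Σzᵢ/Kᵢ = 1.117 — both > 1, two phases present.
Newton iteration, ψ₂⁰ = 0.62:
  ψ₂ = 0.620: g = 0.1290, g' = -0.563 → ψ₂ = 0.849
  ψ₂ = 0.849: g = -0.0069, g' = -0.650 → ψ₂ = 0.838
Converged at ψ₂ = 0.838.
  1: x = 0.129, y = 0.362
  2: x = 0.251, y = 0.384
  3: x = 0.620, y = 0.254

x_2 (drum 2) = 0.251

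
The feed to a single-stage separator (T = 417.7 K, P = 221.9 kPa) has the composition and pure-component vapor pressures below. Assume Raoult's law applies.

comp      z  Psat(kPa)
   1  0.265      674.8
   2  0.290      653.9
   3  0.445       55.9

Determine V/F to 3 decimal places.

V/F = 0.518

Raoult's law: Kᵢ = Pᵢˢᵃᵗ/P = Pᵢˢᵃᵗ/221.9.
  K_1 = 674.8/221.9 = 3.04101, K_2 = 653.9/221.9 = 2.94682, K_3 = 55.9/221.9 = 0.25192
Material balance + equilibrium reduce to Σ zᵢ(Kᵢ−1)/(1+V/F(Kᵢ−1)) = 0.
g(0) = ΣzᵢKᵢ − 1 = 0.773 and g(1) = 1 − Σzᵢ/Kᵢ = -0.952, so a root lies in (0, 1).
Iterate (Newton) starting at V/F = 0.49:
  V/F = 0.490: g = 0.0338, g' = -1.185 → V/F = 0.519
  V/F = 0.519: g = -0.0002, g' = -1.197 → V/F = 0.518
Converged at V/F = 0.518.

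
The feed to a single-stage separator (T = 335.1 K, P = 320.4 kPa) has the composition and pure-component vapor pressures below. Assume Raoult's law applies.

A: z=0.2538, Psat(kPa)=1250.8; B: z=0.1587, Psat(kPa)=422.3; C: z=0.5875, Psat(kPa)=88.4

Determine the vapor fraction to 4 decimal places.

Raoult's law: Kᵢ = Pᵢˢᵃᵗ/P = Pᵢˢᵃᵗ/320.4.
  K_A = 1250.8/320.4 = 3.903870, K_B = 422.3/320.4 = 1.318040, K_C = 88.4/320.4 = 0.275905
Material balance + equilibrium reduce to Σ zᵢ(Kᵢ−1)/(1+ψ(Kᵢ−1)) = 0.
g(0) = ΣzᵢKᵢ − 1 = 0.3621 and g(1) = 1 − Σzᵢ/Kᵢ = -1.3148, so a root lies in (0, 1).
Newton–Raphson from ψ = 0.5:
  ψ = 0.5000: g = -0.32270, g' = -1.1248 → ψ = 0.2131
  ψ = 0.2131: g = -0.00049, g' = -1.2614 → ψ = 0.2127
Converged at ψ = 0.2127.

ψ = 0.2127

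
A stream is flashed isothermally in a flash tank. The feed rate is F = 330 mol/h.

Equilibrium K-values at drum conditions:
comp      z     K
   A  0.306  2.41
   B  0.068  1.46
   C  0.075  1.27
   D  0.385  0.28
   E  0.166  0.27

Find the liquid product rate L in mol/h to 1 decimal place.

L = 297.7 mol/h

Material balance + equilibrium reduce to Σ zᵢ(Kᵢ−1)/(1+ψ(Kᵢ−1)) = 0.
g(0) = ΣzᵢKᵢ − 1 = 0.085 and g(1) = 1 − Σzᵢ/Kᵢ = -1.222, so a root lies in (0, 1).
Iterate (Newton) starting at ψ = 0.5:
  ψ = 0.500: g = -0.3276, g' = -0.930 → ψ = 0.148
  ψ = 0.148: g = -0.0401, g' = -0.795 → ψ = 0.097
  ψ = 0.097: g = 0.0006, g' = -0.822 → ψ = 0.098
Converged at ψ = 0.098.
Then V = ψ·F = 0.0980·330 = 32.3 mol/h and L = F − V = 297.7 mol/h.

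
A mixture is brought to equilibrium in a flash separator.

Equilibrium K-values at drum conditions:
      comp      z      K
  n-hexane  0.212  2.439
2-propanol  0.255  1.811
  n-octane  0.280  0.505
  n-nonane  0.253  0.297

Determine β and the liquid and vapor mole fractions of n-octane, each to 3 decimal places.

β = 0.286, x_n-octane = 0.326, y_n-octane = 0.165

Rachford–Rice: g(β) = Σ zᵢ(Kᵢ−1)/(1+β(Kᵢ−1)) = 0.
Feasibility: ΣzᵢKᵢ = 1.195, Σzᵢ/Kᵢ = 1.634 — both > 1, two phases present.
Iterate (Newton) starting at β = 0.5:
  β = 0.500: g = -0.1339, g' = -0.652 → β = 0.295
  β = 0.295: g = -0.0054, g' = -0.619 → β = 0.286
Converged at β = 0.286.
Compositions from xᵢ = zᵢ/(1+β(Kᵢ−1)), yᵢ = Kᵢxᵢ:
  n-hexane: x = 0.150, y = 0.366
  2-propanol: x = 0.207, y = 0.375
  n-octane: x = 0.326, y = 0.165
  n-nonane: x = 0.317, y = 0.094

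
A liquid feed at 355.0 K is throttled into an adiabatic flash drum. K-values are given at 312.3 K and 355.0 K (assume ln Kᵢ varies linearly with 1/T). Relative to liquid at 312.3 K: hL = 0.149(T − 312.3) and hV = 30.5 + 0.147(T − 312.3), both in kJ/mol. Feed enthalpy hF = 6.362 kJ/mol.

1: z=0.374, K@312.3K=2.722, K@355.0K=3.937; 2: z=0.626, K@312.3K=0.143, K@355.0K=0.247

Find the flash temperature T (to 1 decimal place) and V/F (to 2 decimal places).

Adiabatic flash: solve Rachford–Rice at each trial T, then check hF = ψ·hV(T) + (1−ψ)·hL(T).
  T = 312.3 K: K = (2.722, 0.143), RR gives ψ = 0.073, H_out = 2.223 kJ/mol
  T = 355.0 K: K = (3.937, 0.247), RR gives ψ = 0.284, H_out = 14.986 kJ/mol
  T = 333.6 K: K = (3.311, 0.191), RR gives ψ = 0.192, H_out = 9.006 kJ/mol
  T = 323.0 K: K = (3.013, 0.166), RR gives ψ = 0.138, H_out = 5.789 kJ/mol
  T = 328.3 K: K = (3.161, 0.178), RR gives ψ = 0.166, H_out = 7.428 kJ/mol
  T = 325.6 K: K = (3.085, 0.172), RR gives ψ = 0.152, H_out = 6.602 kJ/mol
  T = 324.3 K: K = (3.049, 0.169), RR gives ψ = 0.145, H_out = 6.197 kJ/mol
Linear interpolation between T = 324.3 (H_out = 6.197) and T = 325.6 (H_out = 6.602) on hF = 6.362 gives T ≈ 324.8 K, at which ψ = 0.15.

T = 324.8 K, V/F = 0.15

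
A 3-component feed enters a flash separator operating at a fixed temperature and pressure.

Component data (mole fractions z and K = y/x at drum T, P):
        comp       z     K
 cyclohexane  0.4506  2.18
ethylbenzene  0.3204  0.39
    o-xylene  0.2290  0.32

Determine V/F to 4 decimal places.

V/F = 0.2390

Newton iteration, V/F⁰ = 0.5:
  V/F = 0.5000: g = -0.18275, g' = -0.7381 → V/F = 0.2524
  V/F = 0.2524: g = -0.00931, g' = -0.6934 → V/F = 0.2390
Converged at V/F = 0.2390.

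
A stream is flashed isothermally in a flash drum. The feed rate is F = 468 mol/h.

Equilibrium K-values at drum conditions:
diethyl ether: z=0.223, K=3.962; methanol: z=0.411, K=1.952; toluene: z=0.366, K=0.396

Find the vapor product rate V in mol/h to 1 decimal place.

V = 368.7 mol/h

Rachford–Rice: g(β) = Σ zᵢ(Kᵢ−1)/(1+β(Kᵢ−1)) = 0.
Check two-phase: ΣzᵢKᵢ = 1.831 > 1 and Σzᵢ/Kᵢ = 1.191 > 1, so g(0) = 0.831 > 0 and g(1) = -0.191 < 0.
Newton–Raphson from β = 0.5:
  β = 0.500: g = 0.2146, g' = -0.763 → β = 0.781
  β = 0.781: g = 0.0051, g' = -0.779 → β = 0.788
Converged at β = 0.788.
Then V = β·F = 0.7878·468 = 368.7 mol/h and L = F − V = 99.3 mol/h.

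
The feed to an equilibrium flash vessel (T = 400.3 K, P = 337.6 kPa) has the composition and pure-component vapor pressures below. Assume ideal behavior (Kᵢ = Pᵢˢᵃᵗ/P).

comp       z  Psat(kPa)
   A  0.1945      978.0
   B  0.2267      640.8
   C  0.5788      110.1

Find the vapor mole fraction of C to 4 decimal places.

Raoult's law: Kᵢ = Pᵢˢᵃᵗ/P = Pᵢˢᵃᵗ/337.6.
  K_A = 978.0/337.6 = 2.896919, K_B = 640.8/337.6 = 1.898104, K_C = 110.1/337.6 = 0.326126
Rachford–Rice: g(V/F) = Σ zᵢ(Kᵢ−1)/(1+V/F(Kᵢ−1)) = 0.
g(0) = ΣzᵢKᵢ − 1 = 0.1825 and g(1) = 1 − Σzᵢ/Kᵢ = -0.9614, so a root lies in (0, 1).
Newton–Raphson from V/F = 0.38:
  V/F = 0.3800: g = -0.15810, g' = -0.8129 → V/F = 0.1855
  V/F = 0.1855: g = 0.00167, g' = -0.8606 → V/F = 0.1875
Converged at V/F = 0.1875.
Compositions from xᵢ = zᵢ/(1+V/F(Kᵢ−1)), yᵢ = Kᵢxᵢ:
  A: x = 0.1435, y = 0.4157
  B: x = 0.1940, y = 0.3683
  C: x = 0.6625, y = 0.2161

y_C = 0.2161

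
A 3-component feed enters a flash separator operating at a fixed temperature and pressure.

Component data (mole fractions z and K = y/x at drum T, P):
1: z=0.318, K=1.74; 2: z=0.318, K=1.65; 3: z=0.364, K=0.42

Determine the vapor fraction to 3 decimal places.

Material balance + equilibrium reduce to Σ zᵢ(Kᵢ−1)/(1+ψ(Kᵢ−1)) = 0.
g(0) = ΣzᵢKᵢ − 1 = 0.231 and g(1) = 1 − Σzᵢ/Kᵢ = -0.242, so a root lies in (0, 1).
Newton iteration, ψ⁰ = 0.5:
  ψ = 0.500: g = 0.0304, g' = -0.412 → ψ = 0.574
  ψ = 0.574: g = -0.0007, g' = -0.432 → ψ = 0.572
Converged at ψ = 0.572.

ψ = 0.572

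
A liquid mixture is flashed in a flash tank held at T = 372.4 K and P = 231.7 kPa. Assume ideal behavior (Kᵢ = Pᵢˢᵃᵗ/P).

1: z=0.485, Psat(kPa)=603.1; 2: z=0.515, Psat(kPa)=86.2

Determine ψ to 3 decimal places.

ψ = 0.451

Raoult's law: Kᵢ = Pᵢˢᵃᵗ/P = Pᵢˢᵃᵗ/231.7.
  K_1 = 603.1/231.7 = 2.60293, K_2 = 86.2/231.7 = 0.37203
Let ψ = V/F and solve Σ zᵢ(Kᵢ−1)/(1+ψ(Kᵢ−1)) = 0.
Check two-phase: ΣzᵢKᵢ = 1.454 > 1 and Σzᵢ/Kᵢ = 1.571 > 1, so g(0) = 0.454 > 0 and g(1) = -0.571 < 0.
Newton–Raphson from ψ = 0.5:
  ψ = 0.500: g = -0.0399, g' = -0.816 → ψ = 0.451
Converged at ψ = 0.451.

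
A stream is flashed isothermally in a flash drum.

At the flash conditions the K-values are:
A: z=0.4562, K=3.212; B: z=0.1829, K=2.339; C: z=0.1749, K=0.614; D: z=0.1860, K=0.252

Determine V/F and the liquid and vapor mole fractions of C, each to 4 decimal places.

Material balance + equilibrium reduce to Σ zᵢ(Kᵢ−1)/(1+V/F(Kᵢ−1)) = 0.
Check two-phase: ΣzᵢKᵢ = 2.0474 > 1 and Σzᵢ/Kᵢ = 1.2432 > 1, so g(0) = 1.0474 > 0 and g(1) = -0.2432 < 0.
Newton–Raphson from V/F = 0.5:
  V/F = 0.5000: g = 0.31995, g' = -0.9265 → V/F = 0.8453
  V/F = 0.8453: g = -0.01209, g' = -1.1703 → V/F = 0.8350
  V/F = 0.8350: g = -0.00014, g' = -1.1436 → V/F = 0.8349
Converged at V/F = 0.8349.
Compositions from xᵢ = zᵢ/(1+V/F(Kᵢ−1)), yᵢ = Kᵢxᵢ:
  A: x = 0.1603, y = 0.5147
  B: x = 0.0864, y = 0.2020
  C: x = 0.2581, y = 0.1585
  D: x = 0.4953, y = 0.1248

V/F = 0.8349, x_C = 0.2581, y_C = 0.1585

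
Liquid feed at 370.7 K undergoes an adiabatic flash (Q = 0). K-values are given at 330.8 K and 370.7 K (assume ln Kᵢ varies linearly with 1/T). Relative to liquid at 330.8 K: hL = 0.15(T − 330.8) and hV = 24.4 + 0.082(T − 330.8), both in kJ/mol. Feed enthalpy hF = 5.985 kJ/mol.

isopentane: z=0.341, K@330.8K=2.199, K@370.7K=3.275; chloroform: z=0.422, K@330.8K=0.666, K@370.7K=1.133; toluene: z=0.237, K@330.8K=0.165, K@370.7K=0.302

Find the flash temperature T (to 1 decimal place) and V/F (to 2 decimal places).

Adiabatic flash: solve Rachford–Rice at each trial T, then check hF = ψ·hV(T) + (1−ψ)·hL(T).
  T = 330.8 K: K = (2.199, 0.666, 0.165), RR gives ψ = 0.105, H_out = 2.568 kJ/mol
  T = 370.7 K: K = (3.275, 1.133, 0.302), RR gives ψ = 0.737, H_out = 21.976 kJ/mol
  T = 350.8 K: K = (2.716, 0.882, 0.227), RR gives ψ = 0.445, H_out = 13.263 kJ/mol
  T = 340.8 K: K = (2.451, 0.770, 0.195), RR gives ψ = 0.282, H_out = 8.199 kJ/mol
  T = 335.8 K: K = (2.324, 0.717, 0.179), RR gives ψ = 0.196, H_out = 5.469 kJ/mol
  T = 338.3 K: K = (2.387, 0.743, 0.187), RR gives ψ = 0.240, H_out = 6.853 kJ/mol
  T = 337.1 K: K = (2.356, 0.730, 0.183), RR gives ψ = 0.219, H_out = 6.193 kJ/mol
Linear interpolation between T = 335.8 (H_out = 5.469) and T = 337.1 (H_out = 6.193) on hF = 5.985 gives T ≈ 336.7 K, at which ψ = 0.21.

T = 336.7 K, V/F = 0.21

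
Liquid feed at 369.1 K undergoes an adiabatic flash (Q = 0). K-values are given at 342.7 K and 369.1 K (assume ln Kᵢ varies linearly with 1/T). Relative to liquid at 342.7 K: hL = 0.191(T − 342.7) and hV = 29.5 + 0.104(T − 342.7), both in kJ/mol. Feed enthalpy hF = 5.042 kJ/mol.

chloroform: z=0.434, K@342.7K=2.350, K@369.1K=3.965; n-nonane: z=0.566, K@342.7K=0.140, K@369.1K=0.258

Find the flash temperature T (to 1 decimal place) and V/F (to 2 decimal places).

T = 346.6 K, V/F = 0.15

Adiabatic flash: solve Rachford–Rice at each trial T, then check hF = ψ·hV(T) + (1−ψ)·hL(T).
  T = 342.7 K: K = (2.350, 0.140), RR gives ψ = 0.085, H_out = 2.519 kJ/mol
  T = 369.1 K: K = (3.965, 0.258), RR gives ψ = 0.394, H_out = 15.761 kJ/mol
  T = 355.9 K: K = (3.082, 0.192), RR gives ψ = 0.265, H_out = 10.047 kJ/mol
  T = 349.3 K: K = (2.698, 0.165), RR gives ψ = 0.186, H_out = 6.646 kJ/mol
  T = 346.0 K: K = (2.520, 0.152), RR gives ψ = 0.139, H_out = 4.700 kJ/mol
  T = 347.6 K: K = (2.605, 0.158), RR gives ψ = 0.163, H_out = 5.669 kJ/mol
Linear interpolation between T = 346.0 (H_out = 4.700) and T = 347.6 (H_out = 5.669) on hF = 5.042 gives T ≈ 346.6 K, at which ψ = 0.15.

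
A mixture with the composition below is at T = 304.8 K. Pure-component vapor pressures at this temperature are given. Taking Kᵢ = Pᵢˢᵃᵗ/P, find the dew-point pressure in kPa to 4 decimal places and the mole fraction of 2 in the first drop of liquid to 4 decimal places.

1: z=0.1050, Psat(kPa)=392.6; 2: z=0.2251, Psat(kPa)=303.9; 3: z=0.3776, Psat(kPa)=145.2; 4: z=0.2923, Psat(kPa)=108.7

At the dew point ψ → 1, so Σzᵢ/Kᵢ = 1 with Kᵢ = Pᵢˢᵃᵗ/P ⇒ 1/P = Σzᵢ/Pᵢˢᵃᵗ.
1/P = 0.1050/392.6 + 0.2251/303.9 + 0.3776/145.2 + 0.2923/108.7 = 0.0062978 ⇒ P = 158.7867 kPa
xᵢ = zᵢP/Pᵢˢᵃᵗ ⇒ x_2 = 0.2251·158.7867/303.9 = 0.1176

Pdew = 158.7867 kPa, x_2 = 0.1176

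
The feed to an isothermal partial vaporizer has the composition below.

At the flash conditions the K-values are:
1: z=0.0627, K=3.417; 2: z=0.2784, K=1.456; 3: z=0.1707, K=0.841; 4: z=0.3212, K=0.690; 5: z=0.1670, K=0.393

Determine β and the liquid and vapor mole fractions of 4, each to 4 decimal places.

β = 0.1133, x_4 = 0.3329, y_4 = 0.2297

Iterate (Newton) starting at β = 0.36:
  β = 0.3600: g = -0.08050, g' = -0.2922 → β = 0.0845
  β = 0.0845: g = 0.01148, g' = -0.4116 → β = 0.1124
  β = 0.1124: g = 0.00035, g' = -0.3874 → β = 0.1133
Converged at β = 0.1133.
Compositions from xᵢ = zᵢ/(1+β(Kᵢ−1)), yᵢ = Kᵢxᵢ:
  1: x = 0.0492, y = 0.1682
  2: x = 0.2647, y = 0.3854
  3: x = 0.1738, y = 0.1462
  4: x = 0.3329, y = 0.2297
  5: x = 0.1793, y = 0.0705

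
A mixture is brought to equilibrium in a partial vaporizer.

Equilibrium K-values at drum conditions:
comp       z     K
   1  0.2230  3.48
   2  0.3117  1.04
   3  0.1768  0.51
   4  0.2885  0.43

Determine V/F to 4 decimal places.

Rachford–Rice: g(V/F) = Σ zᵢ(Kᵢ−1)/(1+V/F(Kᵢ−1)) = 0.
g(0) = ΣzᵢKᵢ − 1 = 0.3144 and g(1) = 1 − Σzᵢ/Kᵢ = -0.3814, so a root lies in (0, 1).
Newton–Raphson from V/F = 0.5:
  V/F = 0.5000: g = -0.08562, g' = -0.5316 → V/F = 0.3390
  V/F = 0.3390: g = 0.00506, g' = -0.6104 → V/F = 0.3472
  V/F = 0.3472: g = 0.00003, g' = -0.6038 → V/F = 0.3473
Converged at V/F = 0.3473.

V/F = 0.3473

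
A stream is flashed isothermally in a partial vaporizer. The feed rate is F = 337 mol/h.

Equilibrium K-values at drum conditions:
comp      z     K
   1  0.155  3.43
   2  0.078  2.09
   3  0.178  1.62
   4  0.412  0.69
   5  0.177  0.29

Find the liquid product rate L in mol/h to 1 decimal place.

L = 191.5 mol/h

Let β = V/F and solve Σ zᵢ(Kᵢ−1)/(1+β(Kᵢ−1)) = 0.
Feasibility: ΣzᵢKᵢ = 1.319, Σzᵢ/Kᵢ = 1.400 — both > 1, two phases present.
Newton–Raphson from β = 0.5:
  β = 0.500: g = -0.0367, g' = -0.535 → β = 0.431
  β = 0.431: g = 0.0001, g' = -0.542 → β = 0.432
Converged at β = 0.432.
Then V = β·F = 0.4317·337 = 145.5 mol/h and L = F − V = 191.5 mol/h.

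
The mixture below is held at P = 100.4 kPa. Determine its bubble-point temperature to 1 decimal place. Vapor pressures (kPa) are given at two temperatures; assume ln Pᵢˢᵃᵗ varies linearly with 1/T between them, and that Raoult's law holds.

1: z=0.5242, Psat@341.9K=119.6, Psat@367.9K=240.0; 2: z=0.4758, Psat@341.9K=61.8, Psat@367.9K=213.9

T = 344.3 K

Bubble-point temperature: ΣzᵢPᵢˢᵃᵗ(T) = P. Interpolate ln Pᵢˢᵃᵗ = aᵢ + bᵢ/T.
  T = 341.9 K: ΣzᵢPᵢˢᵃᵗ = 92.10 kPa
  T = 367.9 K: ΣzᵢPᵢˢᵃᵗ = 227.58 kPa
  T = 354.9 K: ΣzᵢPᵢˢᵃᵗ = 145.91 kPa
  T = 348.4 K: ΣzᵢPᵢˢᵃᵗ = 116.16 kPa
  T = 345.1 K: ΣzᵢPᵢˢᵃᵗ = 103.30 kPa
  T = 343.5 K: ΣzᵢPᵢˢᵃᵗ = 97.55 kPa
Interpolating between 343.5 K and 345.1 K gives T ≈ 344.3 K.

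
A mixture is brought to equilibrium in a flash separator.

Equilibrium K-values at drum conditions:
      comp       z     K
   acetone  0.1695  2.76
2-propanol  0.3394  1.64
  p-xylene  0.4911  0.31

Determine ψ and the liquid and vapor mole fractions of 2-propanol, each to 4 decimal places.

Newton iteration, ψ⁰ = 0.55:
  ψ = 0.5500: g = -0.23386, g' = -0.8189 → ψ = 0.2644
  ψ = 0.2644: g = -0.02513, g' = -0.6960 → ψ = 0.2283
  ψ = 0.2283: g = 0.00010, g' = -0.7024 → ψ = 0.2285
Converged at ψ = 0.2285.
Compositions from xᵢ = zᵢ/(1+ψ(Kᵢ−1)), yᵢ = Kᵢxᵢ:
  acetone: x = 0.1209, y = 0.3337
  2-propanol: x = 0.2961, y = 0.4856
  p-xylene: x = 0.5830, y = 0.1807

ψ = 0.2285, x_2-propanol = 0.2961, y_2-propanol = 0.4856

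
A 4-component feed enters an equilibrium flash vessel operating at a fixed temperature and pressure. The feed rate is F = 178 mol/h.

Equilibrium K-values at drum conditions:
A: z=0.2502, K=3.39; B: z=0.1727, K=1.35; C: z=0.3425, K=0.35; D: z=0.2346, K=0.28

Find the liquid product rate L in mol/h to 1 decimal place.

Rachford–Rice: g(ψ) = Σ zᵢ(Kᵢ−1)/(1+ψ(Kᵢ−1)) = 0.
Feasibility: ΣzᵢKᵢ = 1.2669, Σzᵢ/Kᵢ = 2.0182 — both > 1, two phases present.
Newton iteration, ψ⁰ = 0.5:
  ψ = 0.5000: g = -0.26987, g' = -0.9265 → ψ = 0.2087
  ψ = 0.2087: g = -0.00105, g' = -1.0167 → ψ = 0.2077
Converged at ψ = 0.2077.
Then V = ψ·F = 0.2077·178 = 37.0 mol/h and L = F − V = 141.0 mol/h.

L = 141.0 mol/h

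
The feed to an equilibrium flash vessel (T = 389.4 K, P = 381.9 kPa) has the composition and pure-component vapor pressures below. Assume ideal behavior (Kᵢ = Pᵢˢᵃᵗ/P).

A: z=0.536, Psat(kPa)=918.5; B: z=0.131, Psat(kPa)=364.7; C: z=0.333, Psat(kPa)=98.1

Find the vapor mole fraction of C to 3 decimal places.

y_C = 0.145

Raoult's law: Kᵢ = Pᵢˢᵃᵗ/P = Pᵢˢᵃᵗ/381.9.
  K_A = 918.5/381.9 = 2.40508, K_B = 364.7/381.9 = 0.95496, K_C = 98.1/381.9 = 0.25687
Rachford–Rice: g(V/F) = Σ zᵢ(Kᵢ−1)/(1+V/F(Kᵢ−1)) = 0.
g(0) = ΣzᵢKᵢ − 1 = 0.500 and g(1) = 1 − Σzᵢ/Kᵢ = -0.656, so a root lies in (0, 1).
Iterate (Newton) starting at V/F = 0.5:
  V/F = 0.500: g = 0.0425, g' = -0.831 → V/F = 0.551
  V/F = 0.551: g = -0.0008, g' = -0.864 → V/F = 0.550
Converged at V/F = 0.550.
Compositions from xᵢ = zᵢ/(1+V/F(Kᵢ−1)), yᵢ = Kᵢxᵢ:
  A: x = 0.302, y = 0.727
  B: x = 0.134, y = 0.128
  C: x = 0.563, y = 0.145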